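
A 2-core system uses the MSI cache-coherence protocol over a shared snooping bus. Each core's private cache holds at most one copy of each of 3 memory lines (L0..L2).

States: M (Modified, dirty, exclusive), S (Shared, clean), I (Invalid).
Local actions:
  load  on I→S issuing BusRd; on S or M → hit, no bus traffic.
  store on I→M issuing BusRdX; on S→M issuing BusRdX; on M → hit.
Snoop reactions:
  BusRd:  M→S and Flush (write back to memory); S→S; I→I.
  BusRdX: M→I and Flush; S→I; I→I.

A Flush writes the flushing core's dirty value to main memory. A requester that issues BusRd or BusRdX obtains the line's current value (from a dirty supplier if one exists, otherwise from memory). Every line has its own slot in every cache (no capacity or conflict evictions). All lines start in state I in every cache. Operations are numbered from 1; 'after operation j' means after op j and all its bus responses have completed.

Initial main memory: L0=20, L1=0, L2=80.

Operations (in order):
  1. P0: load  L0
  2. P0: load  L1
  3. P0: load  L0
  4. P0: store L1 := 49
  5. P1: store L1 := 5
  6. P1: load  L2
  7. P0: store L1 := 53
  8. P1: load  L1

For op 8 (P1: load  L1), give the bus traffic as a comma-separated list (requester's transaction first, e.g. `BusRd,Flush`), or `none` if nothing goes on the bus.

bus = BusRd,Flush

  op1 P0: load  L0 → S/I on L0; bus BusRd; mem=20
  op2 P0: load  L1 → S/I on L1; bus BusRd; mem=0
  op3 P0: load  L0 → S/I on L0; bus (none); mem=20
  op4 P0: store L1 := 49 → M/I on L1; bus BusRdX; mem=0
  op5 P1: store L1 := 5 → I/M on L1; bus BusRdX Flush; mem=49
  op6 P1: load  L2 → I/S on L2; bus BusRd; mem=80
  op7 P0: store L1 := 53 → M/I on L1; bus BusRdX Flush; mem=5
  op8 P1: load  L1 → S/S on L1; bus BusRd Flush; mem=53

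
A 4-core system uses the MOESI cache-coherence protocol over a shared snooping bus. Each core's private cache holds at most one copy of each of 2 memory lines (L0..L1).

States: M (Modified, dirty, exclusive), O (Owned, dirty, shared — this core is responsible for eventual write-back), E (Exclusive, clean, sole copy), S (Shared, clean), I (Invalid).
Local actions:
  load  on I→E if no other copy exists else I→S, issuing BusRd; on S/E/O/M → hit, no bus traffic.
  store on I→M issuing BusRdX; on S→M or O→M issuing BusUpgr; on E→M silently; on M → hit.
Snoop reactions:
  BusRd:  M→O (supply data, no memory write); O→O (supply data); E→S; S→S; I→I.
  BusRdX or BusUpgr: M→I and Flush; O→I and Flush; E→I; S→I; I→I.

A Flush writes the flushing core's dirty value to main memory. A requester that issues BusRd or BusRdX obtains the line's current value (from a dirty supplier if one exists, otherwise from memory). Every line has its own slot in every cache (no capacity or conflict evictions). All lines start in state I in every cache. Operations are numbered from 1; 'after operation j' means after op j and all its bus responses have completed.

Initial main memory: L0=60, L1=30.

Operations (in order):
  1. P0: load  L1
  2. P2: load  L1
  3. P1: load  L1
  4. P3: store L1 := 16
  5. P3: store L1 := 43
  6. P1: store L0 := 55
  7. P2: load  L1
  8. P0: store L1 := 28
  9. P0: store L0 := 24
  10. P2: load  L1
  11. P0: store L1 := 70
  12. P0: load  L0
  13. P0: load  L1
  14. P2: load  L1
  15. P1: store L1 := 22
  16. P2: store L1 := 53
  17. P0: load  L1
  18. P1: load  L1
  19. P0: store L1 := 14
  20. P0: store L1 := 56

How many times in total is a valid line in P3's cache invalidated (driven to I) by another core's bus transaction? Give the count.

  op1 P0: load  L1 → E/I/I/I on L1; bus BusRd; mem=30
  op2 P2: load  L1 → S/I/S/I on L1; bus BusRd; mem=30
  op3 P1: load  L1 → S/S/S/I on L1; bus BusRd; mem=30
  op4 P3: store L1 := 16 → I/I/I/M on L1; bus BusRdX; mem=30
  op5 P3: store L1 := 43 → I/I/I/M on L1; bus (none); mem=30
  op6 P1: store L0 := 55 → I/M/I/I on L0; bus BusRdX; mem=60
  op7 P2: load  L1 → I/I/S/O on L1; bus BusRd; mem=30
  op8 P0: store L1 := 28 → M/I/I/I on L1; bus BusRdX Flush; mem=43
  op9 P0: store L0 := 24 → M/I/I/I on L0; bus BusRdX Flush; mem=55
  op10 P2: load  L1 → O/I/S/I on L1; bus BusRd; mem=43
  op11 P0: store L1 := 70 → M/I/I/I on L1; bus BusUpgr; mem=43
  op12 P0: load  L0 → M/I/I/I on L0; bus (none); mem=55
  op13 P0: load  L1 → M/I/I/I on L1; bus (none); mem=43
  op14 P2: load  L1 → O/I/S/I on L1; bus BusRd; mem=43
  op15 P1: store L1 := 22 → I/M/I/I on L1; bus BusRdX Flush; mem=70
  op16 P2: store L1 := 53 → I/I/M/I on L1; bus BusRdX Flush; mem=22
  op17 P0: load  L1 → S/I/O/I on L1; bus BusRd; mem=22
  op18 P1: load  L1 → S/S/O/I on L1; bus BusRd; mem=22
  op19 P0: store L1 := 14 → M/I/I/I on L1; bus BusUpgr Flush; mem=53
  op20 P0: store L1 := 56 → M/I/I/I on L1; bus (none); mem=53

invalidations = 1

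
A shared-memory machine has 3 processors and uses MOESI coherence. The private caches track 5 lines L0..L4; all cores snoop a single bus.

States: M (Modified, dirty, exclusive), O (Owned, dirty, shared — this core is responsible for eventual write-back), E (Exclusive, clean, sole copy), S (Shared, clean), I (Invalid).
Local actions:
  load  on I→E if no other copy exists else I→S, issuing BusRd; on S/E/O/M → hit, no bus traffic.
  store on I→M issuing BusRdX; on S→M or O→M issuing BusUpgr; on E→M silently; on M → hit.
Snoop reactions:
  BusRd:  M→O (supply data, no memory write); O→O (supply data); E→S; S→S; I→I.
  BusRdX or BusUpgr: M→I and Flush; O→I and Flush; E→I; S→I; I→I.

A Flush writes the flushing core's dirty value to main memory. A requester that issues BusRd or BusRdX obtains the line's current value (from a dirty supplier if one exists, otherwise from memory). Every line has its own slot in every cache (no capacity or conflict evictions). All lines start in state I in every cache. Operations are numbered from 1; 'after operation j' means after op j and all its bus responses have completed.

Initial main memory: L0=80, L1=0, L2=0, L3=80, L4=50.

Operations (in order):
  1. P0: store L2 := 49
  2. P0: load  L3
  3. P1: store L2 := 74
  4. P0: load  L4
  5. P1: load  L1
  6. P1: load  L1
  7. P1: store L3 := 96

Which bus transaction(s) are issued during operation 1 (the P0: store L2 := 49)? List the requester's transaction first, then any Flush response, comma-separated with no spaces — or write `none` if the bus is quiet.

step 1: P0: store L2 := 49  ⟶  MII  (L2)  txn=BusRdX  M[L2]=0
step 2: P0: load  L3  ⟶  EII  (L3)  txn=BusRd  M[L3]=80
step 3: P1: store L2 := 74  ⟶  IMI  (L2)  txn=BusRdX+Flush  M[L2]=49
step 4: P0: load  L4  ⟶  EII  (L4)  txn=BusRd  M[L4]=50
step 5: P1: load  L1  ⟶  IEI  (L1)  txn=BusRd  M[L1]=0
step 6: P1: load  L1  ⟶  IEI  (L1)  txn=∅  M[L1]=0
step 7: P1: store L3 := 96  ⟶  IMI  (L3)  txn=BusRdX  M[L3]=80

bus = BusRdX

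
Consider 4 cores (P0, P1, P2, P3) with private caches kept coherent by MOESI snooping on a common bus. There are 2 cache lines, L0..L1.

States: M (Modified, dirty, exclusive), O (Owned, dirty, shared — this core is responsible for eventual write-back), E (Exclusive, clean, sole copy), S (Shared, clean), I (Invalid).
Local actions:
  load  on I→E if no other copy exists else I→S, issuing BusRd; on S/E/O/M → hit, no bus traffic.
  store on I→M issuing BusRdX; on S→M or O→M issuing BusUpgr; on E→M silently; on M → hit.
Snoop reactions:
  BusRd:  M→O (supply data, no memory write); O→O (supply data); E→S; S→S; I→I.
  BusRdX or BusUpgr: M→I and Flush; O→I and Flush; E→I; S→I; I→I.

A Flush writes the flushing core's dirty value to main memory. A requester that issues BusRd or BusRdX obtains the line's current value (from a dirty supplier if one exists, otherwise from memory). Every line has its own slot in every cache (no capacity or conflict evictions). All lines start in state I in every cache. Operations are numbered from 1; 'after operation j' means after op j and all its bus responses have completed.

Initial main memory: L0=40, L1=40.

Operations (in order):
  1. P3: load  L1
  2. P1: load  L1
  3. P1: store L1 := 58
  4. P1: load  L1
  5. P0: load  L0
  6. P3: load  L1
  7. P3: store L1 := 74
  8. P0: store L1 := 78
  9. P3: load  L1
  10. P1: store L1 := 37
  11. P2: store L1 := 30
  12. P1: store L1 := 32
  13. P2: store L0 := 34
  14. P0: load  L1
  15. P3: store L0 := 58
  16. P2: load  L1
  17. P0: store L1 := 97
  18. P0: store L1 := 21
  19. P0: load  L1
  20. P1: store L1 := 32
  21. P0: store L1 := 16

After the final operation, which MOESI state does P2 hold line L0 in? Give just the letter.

state = I

step 1: P3: load  L1  ⟶  IIIE  (L1)  txn=BusRd  M[L1]=40
step 2: P1: load  L1  ⟶  ISIS  (L1)  txn=BusRd  M[L1]=40
step 3: P1: store L1 := 58  ⟶  IMII  (L1)  txn=BusUpgr  M[L1]=40
step 4: P1: load  L1  ⟶  IMII  (L1)  txn=∅  M[L1]=40
step 5: P0: load  L0  ⟶  EIII  (L0)  txn=BusRd  M[L0]=40
step 6: P3: load  L1  ⟶  IOIS  (L1)  txn=BusRd  M[L1]=40
step 7: P3: store L1 := 74  ⟶  IIIM  (L1)  txn=BusUpgr+Flush  M[L1]=58
step 8: P0: store L1 := 78  ⟶  MIII  (L1)  txn=BusRdX+Flush  M[L1]=74
step 9: P3: load  L1  ⟶  OIIS  (L1)  txn=BusRd  M[L1]=74
step 10: P1: store L1 := 37  ⟶  IMII  (L1)  txn=BusRdX+Flush  M[L1]=78
step 11: P2: store L1 := 30  ⟶  IIMI  (L1)  txn=BusRdX+Flush  M[L1]=37
step 12: P1: store L1 := 32  ⟶  IMII  (L1)  txn=BusRdX+Flush  M[L1]=30
step 13: P2: store L0 := 34  ⟶  IIMI  (L0)  txn=BusRdX  M[L0]=40
step 14: P0: load  L1  ⟶  SOII  (L1)  txn=BusRd  M[L1]=30
step 15: P3: store L0 := 58  ⟶  IIIM  (L0)  txn=BusRdX+Flush  M[L0]=34
step 16: P2: load  L1  ⟶  SOSI  (L1)  txn=BusRd  M[L1]=30
step 17: P0: store L1 := 97  ⟶  MIII  (L1)  txn=BusUpgr+Flush  M[L1]=32
step 18: P0: store L1 := 21  ⟶  MIII  (L1)  txn=∅  M[L1]=32
step 19: P0: load  L1  ⟶  MIII  (L1)  txn=∅  M[L1]=32
step 20: P1: store L1 := 32  ⟶  IMII  (L1)  txn=BusRdX+Flush  M[L1]=21
step 21: P0: store L1 := 16  ⟶  MIII  (L1)  txn=BusRdX+Flush  M[L1]=32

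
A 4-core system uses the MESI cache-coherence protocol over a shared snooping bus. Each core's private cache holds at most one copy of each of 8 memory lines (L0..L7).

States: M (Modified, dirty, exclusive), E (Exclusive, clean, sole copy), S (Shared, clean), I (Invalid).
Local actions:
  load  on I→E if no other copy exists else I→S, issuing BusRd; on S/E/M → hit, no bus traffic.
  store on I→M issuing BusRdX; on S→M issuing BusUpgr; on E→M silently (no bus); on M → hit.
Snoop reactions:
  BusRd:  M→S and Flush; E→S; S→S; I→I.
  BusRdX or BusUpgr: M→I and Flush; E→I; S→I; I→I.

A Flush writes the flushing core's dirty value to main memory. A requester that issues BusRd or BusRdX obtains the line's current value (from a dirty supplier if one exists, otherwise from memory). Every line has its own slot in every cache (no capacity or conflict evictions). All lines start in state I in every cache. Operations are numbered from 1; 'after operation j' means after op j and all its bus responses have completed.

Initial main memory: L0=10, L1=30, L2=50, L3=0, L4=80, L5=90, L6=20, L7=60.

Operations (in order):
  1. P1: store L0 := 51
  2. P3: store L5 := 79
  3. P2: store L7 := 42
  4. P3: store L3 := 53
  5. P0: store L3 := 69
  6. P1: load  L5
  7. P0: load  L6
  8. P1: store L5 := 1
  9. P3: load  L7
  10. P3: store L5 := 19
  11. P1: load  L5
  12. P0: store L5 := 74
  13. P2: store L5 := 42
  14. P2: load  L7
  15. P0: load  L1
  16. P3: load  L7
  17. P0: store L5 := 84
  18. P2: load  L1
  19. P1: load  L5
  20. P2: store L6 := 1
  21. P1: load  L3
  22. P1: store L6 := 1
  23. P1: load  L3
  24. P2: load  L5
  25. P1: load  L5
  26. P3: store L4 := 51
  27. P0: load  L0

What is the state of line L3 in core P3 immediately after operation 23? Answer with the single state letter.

[1] P1: store L0 := 51 | P0:I, P1:M(51), P2:I, P3:I | bus: BusRdX
[2] P3: store L5 := 79 | P0:I, P1:I, P2:I, P3:M(79) | bus: BusRdX
[3] P2: store L7 := 42 | P0:I, P1:I, P2:M(42), P3:I | bus: BusRdX
[4] P3: store L3 := 53 | P0:I, P1:I, P2:I, P3:M(53) | bus: BusRdX
[5] P0: store L3 := 69 | P0:M(69), P1:I, P2:I, P3:I | bus: BusRdX,Flush
[6] P1: load  L5 | P0:I, P1:S(79), P2:I, P3:S(79) | bus: BusRd,Flush
[7] P0: load  L6 | P0:E(20), P1:I, P2:I, P3:I | bus: BusRd
[8] P1: store L5 := 1 | P0:I, P1:M(1), P2:I, P3:I | bus: BusUpgr
[9] P3: load  L7 | P0:I, P1:I, P2:S(42), P3:S(42) | bus: BusRd,Flush
[10] P3: store L5 := 19 | P0:I, P1:I, P2:I, P3:M(19) | bus: BusRdX,Flush
[11] P1: load  L5 | P0:I, P1:S(19), P2:I, P3:S(19) | bus: BusRd,Flush
[12] P0: store L5 := 74 | P0:M(74), P1:I, P2:I, P3:I | bus: BusRdX
[13] P2: store L5 := 42 | P0:I, P1:I, P2:M(42), P3:I | bus: BusRdX,Flush
[14] P2: load  L7 | P0:I, P1:I, P2:S(42), P3:S(42) | bus: none
[15] P0: load  L1 | P0:E(30), P1:I, P2:I, P3:I | bus: BusRd
[16] P3: load  L7 | P0:I, P1:I, P2:S(42), P3:S(42) | bus: none
[17] P0: store L5 := 84 | P0:M(84), P1:I, P2:I, P3:I | bus: BusRdX,Flush
[18] P2: load  L1 | P0:S(30), P1:I, P2:S(30), P3:I | bus: BusRd
[19] P1: load  L5 | P0:S(84), P1:S(84), P2:I, P3:I | bus: BusRd,Flush
[20] P2: store L6 := 1 | P0:I, P1:I, P2:M(1), P3:I | bus: BusRdX
[21] P1: load  L3 | P0:S(69), P1:S(69), P2:I, P3:I | bus: BusRd,Flush
[22] P1: store L6 := 1 | P0:I, P1:M(1), P2:I, P3:I | bus: BusRdX,Flush
[23] P1: load  L3 | P0:S(69), P1:S(69), P2:I, P3:I | bus: none
[24] P2: load  L5 | P0:S(84), P1:S(84), P2:S(84), P3:I | bus: BusRd
[25] P1: load  L5 | P0:S(84), P1:S(84), P2:S(84), P3:I | bus: none
[26] P3: store L4 := 51 | P0:I, P1:I, P2:I, P3:M(51) | bus: BusRdX
[27] P0: load  L0 | P0:S(51), P1:S(51), P2:I, P3:I | bus: BusRd,Flush

state = I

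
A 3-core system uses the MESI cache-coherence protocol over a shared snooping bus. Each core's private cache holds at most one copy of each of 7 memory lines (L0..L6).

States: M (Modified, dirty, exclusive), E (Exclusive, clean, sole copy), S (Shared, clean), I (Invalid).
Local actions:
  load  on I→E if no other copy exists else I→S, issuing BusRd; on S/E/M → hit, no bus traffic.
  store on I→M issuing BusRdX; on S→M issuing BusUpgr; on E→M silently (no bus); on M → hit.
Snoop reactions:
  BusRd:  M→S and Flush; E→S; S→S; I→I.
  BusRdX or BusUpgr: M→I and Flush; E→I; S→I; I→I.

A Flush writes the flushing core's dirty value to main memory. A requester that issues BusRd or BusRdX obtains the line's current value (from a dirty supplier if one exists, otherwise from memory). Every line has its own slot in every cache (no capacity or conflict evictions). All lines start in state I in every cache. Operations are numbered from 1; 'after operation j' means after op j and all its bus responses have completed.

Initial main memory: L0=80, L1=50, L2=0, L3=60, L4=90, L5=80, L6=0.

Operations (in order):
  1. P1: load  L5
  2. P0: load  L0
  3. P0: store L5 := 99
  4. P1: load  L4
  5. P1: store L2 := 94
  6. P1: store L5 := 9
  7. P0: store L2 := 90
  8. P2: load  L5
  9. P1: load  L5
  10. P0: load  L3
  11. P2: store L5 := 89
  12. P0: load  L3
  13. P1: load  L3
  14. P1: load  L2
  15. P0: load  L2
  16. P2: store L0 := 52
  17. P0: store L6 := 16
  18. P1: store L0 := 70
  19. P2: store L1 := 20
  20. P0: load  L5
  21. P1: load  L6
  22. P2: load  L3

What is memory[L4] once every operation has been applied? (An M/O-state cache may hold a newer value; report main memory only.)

1. P1: load  L5  bus=[BusRd]  L5: P0=I P1=E P2=I  mem[L5]=80
2. P0: load  L0  bus=[BusRd]  L0: P0=E P1=I P2=I  mem[L0]=80
3. P0: store L5 := 99  bus=[BusRdX]  L5: P0=M P1=I P2=I  mem[L5]=80
4. P1: load  L4  bus=[BusRd]  L4: P0=I P1=E P2=I  mem[L4]=90
5. P1: store L2 := 94  bus=[BusRdX]  L2: P0=I P1=M P2=I  mem[L2]=0
6. P1: store L5 := 9  bus=[BusRdX,Flush]  L5: P0=I P1=M P2=I  mem[L5]=99
7. P0: store L2 := 90  bus=[BusRdX,Flush]  L2: P0=M P1=I P2=I  mem[L2]=94
8. P2: load  L5  bus=[BusRd,Flush]  L5: P0=I P1=S P2=S  mem[L5]=9
9. P1: load  L5  bus=[-]  L5: P0=I P1=S P2=S  mem[L5]=9
10. P0: load  L3  bus=[BusRd]  L3: P0=E P1=I P2=I  mem[L3]=60
11. P2: store L5 := 89  bus=[BusUpgr]  L5: P0=I P1=I P2=M  mem[L5]=9
12. P0: load  L3  bus=[-]  L3: P0=E P1=I P2=I  mem[L3]=60
13. P1: load  L3  bus=[BusRd]  L3: P0=S P1=S P2=I  mem[L3]=60
14. P1: load  L2  bus=[BusRd,Flush]  L2: P0=S P1=S P2=I  mem[L2]=90
15. P0: load  L2  bus=[-]  L2: P0=S P1=S P2=I  mem[L2]=90
16. P2: store L0 := 52  bus=[BusRdX]  L0: P0=I P1=I P2=M  mem[L0]=80
17. P0: store L6 := 16  bus=[BusRdX]  L6: P0=M P1=I P2=I  mem[L6]=0
18. P1: store L0 := 70  bus=[BusRdX,Flush]  L0: P0=I P1=M P2=I  mem[L0]=52
19. P2: store L1 := 20  bus=[BusRdX]  L1: P0=I P1=I P2=M  mem[L1]=50
20. P0: load  L5  bus=[BusRd,Flush]  L5: P0=S P1=I P2=S  mem[L5]=89
21. P1: load  L6  bus=[BusRd,Flush]  L6: P0=S P1=S P2=I  mem[L6]=16
22. P2: load  L3  bus=[BusRd]  L3: P0=S P1=S P2=S  mem[L3]=60

memory[L4] = 90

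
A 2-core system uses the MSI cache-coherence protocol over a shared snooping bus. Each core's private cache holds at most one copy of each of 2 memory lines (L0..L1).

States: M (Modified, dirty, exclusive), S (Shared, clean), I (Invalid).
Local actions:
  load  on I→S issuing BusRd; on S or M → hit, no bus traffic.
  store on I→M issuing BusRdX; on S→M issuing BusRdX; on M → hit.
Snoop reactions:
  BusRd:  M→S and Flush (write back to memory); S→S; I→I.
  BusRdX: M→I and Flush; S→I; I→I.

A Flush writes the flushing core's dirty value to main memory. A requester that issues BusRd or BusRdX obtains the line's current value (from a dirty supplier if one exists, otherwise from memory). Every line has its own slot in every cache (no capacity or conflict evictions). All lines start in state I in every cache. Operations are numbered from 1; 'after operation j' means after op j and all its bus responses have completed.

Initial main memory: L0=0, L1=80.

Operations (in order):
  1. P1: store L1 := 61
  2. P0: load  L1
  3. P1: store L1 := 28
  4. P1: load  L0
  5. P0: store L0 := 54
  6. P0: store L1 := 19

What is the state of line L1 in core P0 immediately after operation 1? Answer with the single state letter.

state = I

1. P1: store L1 := 61  bus=[BusRdX]  L1: P0=I P1=M  mem[L1]=80
2. P0: load  L1  bus=[BusRd,Flush]  L1: P0=S P1=S  mem[L1]=61
3. P1: store L1 := 28  bus=[BusRdX]  L1: P0=I P1=M  mem[L1]=61
4. P1: load  L0  bus=[BusRd]  L0: P0=I P1=S  mem[L0]=0
5. P0: store L0 := 54  bus=[BusRdX]  L0: P0=M P1=I  mem[L0]=0
6. P0: store L1 := 19  bus=[BusRdX,Flush]  L1: P0=M P1=I  mem[L1]=28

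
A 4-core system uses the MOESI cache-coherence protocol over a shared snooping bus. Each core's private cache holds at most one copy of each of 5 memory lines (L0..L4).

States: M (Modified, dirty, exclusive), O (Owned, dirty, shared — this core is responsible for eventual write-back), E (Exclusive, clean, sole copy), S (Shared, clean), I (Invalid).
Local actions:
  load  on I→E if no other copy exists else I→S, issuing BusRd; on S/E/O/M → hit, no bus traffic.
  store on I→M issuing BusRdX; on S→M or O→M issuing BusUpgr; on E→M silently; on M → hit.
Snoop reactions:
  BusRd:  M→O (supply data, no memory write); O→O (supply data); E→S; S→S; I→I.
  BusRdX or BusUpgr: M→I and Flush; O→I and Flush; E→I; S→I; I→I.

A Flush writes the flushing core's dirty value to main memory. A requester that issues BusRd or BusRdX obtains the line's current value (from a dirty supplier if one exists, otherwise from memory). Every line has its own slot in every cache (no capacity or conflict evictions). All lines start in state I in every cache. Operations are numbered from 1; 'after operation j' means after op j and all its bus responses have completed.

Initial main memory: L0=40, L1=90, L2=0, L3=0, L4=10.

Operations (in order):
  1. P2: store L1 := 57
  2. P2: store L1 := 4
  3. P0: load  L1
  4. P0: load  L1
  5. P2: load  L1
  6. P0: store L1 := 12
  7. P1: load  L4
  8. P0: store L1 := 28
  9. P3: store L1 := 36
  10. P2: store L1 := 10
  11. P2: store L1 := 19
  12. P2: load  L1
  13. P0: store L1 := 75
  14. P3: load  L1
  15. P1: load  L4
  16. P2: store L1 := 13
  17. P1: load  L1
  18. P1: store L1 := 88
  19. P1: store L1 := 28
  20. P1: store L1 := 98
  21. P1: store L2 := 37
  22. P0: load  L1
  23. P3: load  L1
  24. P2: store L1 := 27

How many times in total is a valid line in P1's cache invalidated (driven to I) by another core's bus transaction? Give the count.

invalidations = 1

[1] P2: store L1 := 57 | P0:I, P1:I, P2:M(57), P3:I | bus: BusRdX
[2] P2: store L1 := 4 | P0:I, P1:I, P2:M(4), P3:I | bus: none
[3] P0: load  L1 | P0:S(4), P1:I, P2:O(4), P3:I | bus: BusRd
[4] P0: load  L1 | P0:S(4), P1:I, P2:O(4), P3:I | bus: none
[5] P2: load  L1 | P0:S(4), P1:I, P2:O(4), P3:I | bus: none
[6] P0: store L1 := 12 | P0:M(12), P1:I, P2:I, P3:I | bus: BusUpgr,Flush
[7] P1: load  L4 | P0:I, P1:E(10), P2:I, P3:I | bus: BusRd
[8] P0: store L1 := 28 | P0:M(28), P1:I, P2:I, P3:I | bus: none
[9] P3: store L1 := 36 | P0:I, P1:I, P2:I, P3:M(36) | bus: BusRdX,Flush
[10] P2: store L1 := 10 | P0:I, P1:I, P2:M(10), P3:I | bus: BusRdX,Flush
[11] P2: store L1 := 19 | P0:I, P1:I, P2:M(19), P3:I | bus: none
[12] P2: load  L1 | P0:I, P1:I, P2:M(19), P3:I | bus: none
[13] P0: store L1 := 75 | P0:M(75), P1:I, P2:I, P3:I | bus: BusRdX,Flush
[14] P3: load  L1 | P0:O(75), P1:I, P2:I, P3:S(75) | bus: BusRd
[15] P1: load  L4 | P0:I, P1:E(10), P2:I, P3:I | bus: none
[16] P2: store L1 := 13 | P0:I, P1:I, P2:M(13), P3:I | bus: BusRdX,Flush
[17] P1: load  L1 | P0:I, P1:S(13), P2:O(13), P3:I | bus: BusRd
[18] P1: store L1 := 88 | P0:I, P1:M(88), P2:I, P3:I | bus: BusUpgr,Flush
[19] P1: store L1 := 28 | P0:I, P1:M(28), P2:I, P3:I | bus: none
[20] P1: store L1 := 98 | P0:I, P1:M(98), P2:I, P3:I | bus: none
[21] P1: store L2 := 37 | P0:I, P1:M(37), P2:I, P3:I | bus: BusRdX
[22] P0: load  L1 | P0:S(98), P1:O(98), P2:I, P3:I | bus: BusRd
[23] P3: load  L1 | P0:S(98), P1:O(98), P2:I, P3:S(98) | bus: BusRd
[24] P2: store L1 := 27 | P0:I, P1:I, P2:M(27), P3:I | bus: BusRdX,Flush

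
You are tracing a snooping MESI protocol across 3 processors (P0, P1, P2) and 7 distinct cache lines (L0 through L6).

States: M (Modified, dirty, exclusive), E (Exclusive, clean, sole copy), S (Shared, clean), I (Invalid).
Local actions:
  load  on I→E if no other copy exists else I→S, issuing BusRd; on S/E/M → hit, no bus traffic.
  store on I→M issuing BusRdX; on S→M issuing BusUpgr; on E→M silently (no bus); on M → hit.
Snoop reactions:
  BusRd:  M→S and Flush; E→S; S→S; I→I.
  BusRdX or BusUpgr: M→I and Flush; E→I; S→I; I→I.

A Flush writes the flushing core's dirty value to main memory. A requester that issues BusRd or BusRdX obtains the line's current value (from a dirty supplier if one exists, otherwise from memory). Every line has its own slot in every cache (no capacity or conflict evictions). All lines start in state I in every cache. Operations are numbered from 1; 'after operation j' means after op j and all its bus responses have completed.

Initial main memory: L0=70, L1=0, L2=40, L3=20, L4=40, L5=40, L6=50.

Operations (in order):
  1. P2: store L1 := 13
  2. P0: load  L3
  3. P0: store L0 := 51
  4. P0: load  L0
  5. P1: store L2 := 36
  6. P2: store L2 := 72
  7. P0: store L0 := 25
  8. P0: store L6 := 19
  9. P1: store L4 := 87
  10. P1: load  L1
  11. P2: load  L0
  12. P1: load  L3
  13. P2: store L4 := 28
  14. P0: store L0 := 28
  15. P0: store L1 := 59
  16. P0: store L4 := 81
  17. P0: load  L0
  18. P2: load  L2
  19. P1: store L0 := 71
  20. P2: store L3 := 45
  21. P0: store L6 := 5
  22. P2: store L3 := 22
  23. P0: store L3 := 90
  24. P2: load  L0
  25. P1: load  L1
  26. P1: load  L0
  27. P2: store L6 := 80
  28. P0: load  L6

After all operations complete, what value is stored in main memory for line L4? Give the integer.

step 1: P2: store L1 := 13  ⟶  IIM  (L1)  txn=BusRdX  M[L1]=0
step 2: P0: load  L3  ⟶  EII  (L3)  txn=BusRd  M[L3]=20
step 3: P0: store L0 := 51  ⟶  MII  (L0)  txn=BusRdX  M[L0]=70
step 4: P0: load  L0  ⟶  MII  (L0)  txn=∅  M[L0]=70
step 5: P1: store L2 := 36  ⟶  IMI  (L2)  txn=BusRdX  M[L2]=40
step 6: P2: store L2 := 72  ⟶  IIM  (L2)  txn=BusRdX+Flush  M[L2]=36
step 7: P0: store L0 := 25  ⟶  MII  (L0)  txn=∅  M[L0]=70
step 8: P0: store L6 := 19  ⟶  MII  (L6)  txn=BusRdX  M[L6]=50
step 9: P1: store L4 := 87  ⟶  IMI  (L4)  txn=BusRdX  M[L4]=40
step 10: P1: load  L1  ⟶  ISS  (L1)  txn=BusRd+Flush  M[L1]=13
step 11: P2: load  L0  ⟶  SIS  (L0)  txn=BusRd+Flush  M[L0]=25
step 12: P1: load  L3  ⟶  SSI  (L3)  txn=BusRd  M[L3]=20
step 13: P2: store L4 := 28  ⟶  IIM  (L4)  txn=BusRdX+Flush  M[L4]=87
step 14: P0: store L0 := 28  ⟶  MII  (L0)  txn=BusUpgr  M[L0]=25
step 15: P0: store L1 := 59  ⟶  MII  (L1)  txn=BusRdX  M[L1]=13
step 16: P0: store L4 := 81  ⟶  MII  (L4)  txn=BusRdX+Flush  M[L4]=28
step 17: P0: load  L0  ⟶  MII  (L0)  txn=∅  M[L0]=25
step 18: P2: load  L2  ⟶  IIM  (L2)  txn=∅  M[L2]=36
step 19: P1: store L0 := 71  ⟶  IMI  (L0)  txn=BusRdX+Flush  M[L0]=28
step 20: P2: store L3 := 45  ⟶  IIM  (L3)  txn=BusRdX  M[L3]=20
step 21: P0: store L6 := 5  ⟶  MII  (L6)  txn=∅  M[L6]=50
step 22: P2: store L3 := 22  ⟶  IIM  (L3)  txn=∅  M[L3]=20
step 23: P0: store L3 := 90  ⟶  MII  (L3)  txn=BusRdX+Flush  M[L3]=22
step 24: P2: load  L0  ⟶  ISS  (L0)  txn=BusRd+Flush  M[L0]=71
step 25: P1: load  L1  ⟶  SSI  (L1)  txn=BusRd+Flush  M[L1]=59
step 26: P1: load  L0  ⟶  ISS  (L0)  txn=∅  M[L0]=71
step 27: P2: store L6 := 80  ⟶  IIM  (L6)  txn=BusRdX+Flush  M[L6]=5
step 28: P0: load  L6  ⟶  SIS  (L6)  txn=BusRd+Flush  M[L6]=80

memory[L4] = 28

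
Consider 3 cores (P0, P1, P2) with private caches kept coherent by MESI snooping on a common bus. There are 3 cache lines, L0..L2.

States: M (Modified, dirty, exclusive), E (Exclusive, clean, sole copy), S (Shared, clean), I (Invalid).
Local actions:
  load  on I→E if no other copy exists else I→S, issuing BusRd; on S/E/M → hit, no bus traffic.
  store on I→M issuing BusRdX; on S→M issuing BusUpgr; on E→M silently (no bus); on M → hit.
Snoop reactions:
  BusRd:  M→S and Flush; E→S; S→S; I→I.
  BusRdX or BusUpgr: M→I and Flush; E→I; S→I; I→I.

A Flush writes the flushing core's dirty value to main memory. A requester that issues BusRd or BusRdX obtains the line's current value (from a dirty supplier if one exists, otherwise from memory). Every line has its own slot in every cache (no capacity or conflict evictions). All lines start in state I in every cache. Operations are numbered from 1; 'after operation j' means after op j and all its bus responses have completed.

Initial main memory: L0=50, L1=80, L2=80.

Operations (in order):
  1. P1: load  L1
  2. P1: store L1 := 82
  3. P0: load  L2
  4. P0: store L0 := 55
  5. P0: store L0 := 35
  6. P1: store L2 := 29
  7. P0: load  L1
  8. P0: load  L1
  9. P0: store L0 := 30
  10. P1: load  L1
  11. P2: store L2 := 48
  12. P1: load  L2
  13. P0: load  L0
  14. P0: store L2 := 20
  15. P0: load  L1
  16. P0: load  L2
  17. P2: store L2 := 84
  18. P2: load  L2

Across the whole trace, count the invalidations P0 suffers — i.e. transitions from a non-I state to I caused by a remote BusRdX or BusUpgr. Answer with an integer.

invalidations = 2

step 1: P1: load  L1  ⟶  IEI  (L1)  txn=BusRd  M[L1]=80
step 2: P1: store L1 := 82  ⟶  IMI  (L1)  txn=∅  M[L1]=80
step 3: P0: load  L2  ⟶  EII  (L2)  txn=BusRd  M[L2]=80
step 4: P0: store L0 := 55  ⟶  MII  (L0)  txn=BusRdX  M[L0]=50
step 5: P0: store L0 := 35  ⟶  MII  (L0)  txn=∅  M[L0]=50
step 6: P1: store L2 := 29  ⟶  IMI  (L2)  txn=BusRdX  M[L2]=80
step 7: P0: load  L1  ⟶  SSI  (L1)  txn=BusRd+Flush  M[L1]=82
step 8: P0: load  L1  ⟶  SSI  (L1)  txn=∅  M[L1]=82
step 9: P0: store L0 := 30  ⟶  MII  (L0)  txn=∅  M[L0]=50
step 10: P1: load  L1  ⟶  SSI  (L1)  txn=∅  M[L1]=82
step 11: P2: store L2 := 48  ⟶  IIM  (L2)  txn=BusRdX+Flush  M[L2]=29
step 12: P1: load  L2  ⟶  ISS  (L2)  txn=BusRd+Flush  M[L2]=48
step 13: P0: load  L0  ⟶  MII  (L0)  txn=∅  M[L0]=50
step 14: P0: store L2 := 20  ⟶  MII  (L2)  txn=BusRdX  M[L2]=48
step 15: P0: load  L1  ⟶  SSI  (L1)  txn=∅  M[L1]=82
step 16: P0: load  L2  ⟶  MII  (L2)  txn=∅  M[L2]=48
step 17: P2: store L2 := 84  ⟶  IIM  (L2)  txn=BusRdX+Flush  M[L2]=20
step 18: P2: load  L2  ⟶  IIM  (L2)  txn=∅  M[L2]=20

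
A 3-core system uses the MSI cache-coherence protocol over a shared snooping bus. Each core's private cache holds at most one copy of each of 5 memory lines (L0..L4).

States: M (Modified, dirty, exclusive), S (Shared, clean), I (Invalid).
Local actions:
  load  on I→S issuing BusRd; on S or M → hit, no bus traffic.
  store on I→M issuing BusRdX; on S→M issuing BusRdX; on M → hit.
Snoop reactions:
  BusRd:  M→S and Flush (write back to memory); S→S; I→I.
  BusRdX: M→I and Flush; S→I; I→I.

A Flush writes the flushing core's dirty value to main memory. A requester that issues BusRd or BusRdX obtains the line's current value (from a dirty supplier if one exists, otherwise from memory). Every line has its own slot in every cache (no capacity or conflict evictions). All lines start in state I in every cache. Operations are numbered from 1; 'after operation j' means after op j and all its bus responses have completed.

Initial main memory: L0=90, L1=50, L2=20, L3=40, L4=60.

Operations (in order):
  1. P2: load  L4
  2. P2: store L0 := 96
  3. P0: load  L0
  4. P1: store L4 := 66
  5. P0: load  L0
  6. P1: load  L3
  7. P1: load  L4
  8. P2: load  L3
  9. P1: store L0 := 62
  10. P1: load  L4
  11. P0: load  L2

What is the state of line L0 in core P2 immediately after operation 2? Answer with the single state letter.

state = M

[1] P2: load  L4 | P0:I, P1:I, P2:S(60) | bus: BusRd
[2] P2: store L0 := 96 | P0:I, P1:I, P2:M(96) | bus: BusRdX
[3] P0: load  L0 | P0:S(96), P1:I, P2:S(96) | bus: BusRd,Flush
[4] P1: store L4 := 66 | P0:I, P1:M(66), P2:I | bus: BusRdX
[5] P0: load  L0 | P0:S(96), P1:I, P2:S(96) | bus: none
[6] P1: load  L3 | P0:I, P1:S(40), P2:I | bus: BusRd
[7] P1: load  L4 | P0:I, P1:M(66), P2:I | bus: none
[8] P2: load  L3 | P0:I, P1:S(40), P2:S(40) | bus: BusRd
[9] P1: store L0 := 62 | P0:I, P1:M(62), P2:I | bus: BusRdX
[10] P1: load  L4 | P0:I, P1:M(66), P2:I | bus: none
[11] P0: load  L2 | P0:S(20), P1:I, P2:I | bus: BusRd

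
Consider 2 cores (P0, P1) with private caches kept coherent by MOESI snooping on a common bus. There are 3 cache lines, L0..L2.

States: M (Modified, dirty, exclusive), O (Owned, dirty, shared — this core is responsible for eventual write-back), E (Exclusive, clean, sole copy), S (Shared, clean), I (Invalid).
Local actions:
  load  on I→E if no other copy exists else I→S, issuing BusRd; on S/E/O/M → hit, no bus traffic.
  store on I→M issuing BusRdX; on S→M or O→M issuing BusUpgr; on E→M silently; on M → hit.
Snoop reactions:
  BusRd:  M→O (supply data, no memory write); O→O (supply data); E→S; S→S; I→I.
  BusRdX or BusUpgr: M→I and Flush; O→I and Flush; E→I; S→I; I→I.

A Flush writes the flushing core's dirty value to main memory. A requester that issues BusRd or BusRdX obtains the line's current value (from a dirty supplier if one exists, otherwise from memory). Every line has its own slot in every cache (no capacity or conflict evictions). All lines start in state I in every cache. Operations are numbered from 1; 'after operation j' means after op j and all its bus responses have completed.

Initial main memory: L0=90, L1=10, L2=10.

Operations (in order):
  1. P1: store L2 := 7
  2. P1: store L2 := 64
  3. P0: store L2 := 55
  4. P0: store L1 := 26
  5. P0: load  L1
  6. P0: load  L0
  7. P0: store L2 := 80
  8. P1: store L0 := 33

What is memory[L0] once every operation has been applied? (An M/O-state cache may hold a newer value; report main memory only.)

step 1: P1: store L2 := 7  ⟶  IM  (L2)  txn=BusRdX  M[L2]=10
step 2: P1: store L2 := 64  ⟶  IM  (L2)  txn=∅  M[L2]=10
step 3: P0: store L2 := 55  ⟶  MI  (L2)  txn=BusRdX+Flush  M[L2]=64
step 4: P0: store L1 := 26  ⟶  MI  (L1)  txn=BusRdX  M[L1]=10
step 5: P0: load  L1  ⟶  MI  (L1)  txn=∅  M[L1]=10
step 6: P0: load  L0  ⟶  EI  (L0)  txn=BusRd  M[L0]=90
step 7: P0: store L2 := 80  ⟶  MI  (L2)  txn=∅  M[L2]=64
step 8: P1: store L0 := 33  ⟶  IM  (L0)  txn=BusRdX  M[L0]=90

memory[L0] = 90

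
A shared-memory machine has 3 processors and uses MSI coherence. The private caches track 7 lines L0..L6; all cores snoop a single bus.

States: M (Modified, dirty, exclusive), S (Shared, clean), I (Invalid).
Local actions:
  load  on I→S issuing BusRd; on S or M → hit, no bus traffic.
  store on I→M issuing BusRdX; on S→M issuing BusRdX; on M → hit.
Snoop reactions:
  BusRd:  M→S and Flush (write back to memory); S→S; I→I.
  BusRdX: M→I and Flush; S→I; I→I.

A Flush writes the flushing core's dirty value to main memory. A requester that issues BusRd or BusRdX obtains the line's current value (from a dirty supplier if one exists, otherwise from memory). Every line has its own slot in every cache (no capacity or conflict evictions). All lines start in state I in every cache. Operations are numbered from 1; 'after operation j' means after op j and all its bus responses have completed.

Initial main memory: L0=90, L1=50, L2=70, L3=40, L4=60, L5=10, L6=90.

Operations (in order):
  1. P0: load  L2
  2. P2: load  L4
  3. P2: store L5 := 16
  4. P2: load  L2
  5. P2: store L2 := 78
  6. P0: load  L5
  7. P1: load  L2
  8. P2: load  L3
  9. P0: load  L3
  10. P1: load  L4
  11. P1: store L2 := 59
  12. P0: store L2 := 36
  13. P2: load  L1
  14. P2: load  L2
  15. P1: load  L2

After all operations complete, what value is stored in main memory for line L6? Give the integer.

memory[L6] = 90

  op1 P0: load  L2 → S/I/I on L2; bus BusRd; mem=70
  op2 P2: load  L4 → I/I/S on L4; bus BusRd; mem=60
  op3 P2: store L5 := 16 → I/I/M on L5; bus BusRdX; mem=10
  op4 P2: load  L2 → S/I/S on L2; bus BusRd; mem=70
  op5 P2: store L2 := 78 → I/I/M on L2; bus BusRdX; mem=70
  op6 P0: load  L5 → S/I/S on L5; bus BusRd Flush; mem=16
  op7 P1: load  L2 → I/S/S on L2; bus BusRd Flush; mem=78
  op8 P2: load  L3 → I/I/S on L3; bus BusRd; mem=40
  op9 P0: load  L3 → S/I/S on L3; bus BusRd; mem=40
  op10 P1: load  L4 → I/S/S on L4; bus BusRd; mem=60
  op11 P1: store L2 := 59 → I/M/I on L2; bus BusRdX; mem=78
  op12 P0: store L2 := 36 → M/I/I on L2; bus BusRdX Flush; mem=59
  op13 P2: load  L1 → I/I/S on L1; bus BusRd; mem=50
  op14 P2: load  L2 → S/I/S on L2; bus BusRd Flush; mem=36
  op15 P1: load  L2 → S/S/S on L2; bus BusRd; mem=36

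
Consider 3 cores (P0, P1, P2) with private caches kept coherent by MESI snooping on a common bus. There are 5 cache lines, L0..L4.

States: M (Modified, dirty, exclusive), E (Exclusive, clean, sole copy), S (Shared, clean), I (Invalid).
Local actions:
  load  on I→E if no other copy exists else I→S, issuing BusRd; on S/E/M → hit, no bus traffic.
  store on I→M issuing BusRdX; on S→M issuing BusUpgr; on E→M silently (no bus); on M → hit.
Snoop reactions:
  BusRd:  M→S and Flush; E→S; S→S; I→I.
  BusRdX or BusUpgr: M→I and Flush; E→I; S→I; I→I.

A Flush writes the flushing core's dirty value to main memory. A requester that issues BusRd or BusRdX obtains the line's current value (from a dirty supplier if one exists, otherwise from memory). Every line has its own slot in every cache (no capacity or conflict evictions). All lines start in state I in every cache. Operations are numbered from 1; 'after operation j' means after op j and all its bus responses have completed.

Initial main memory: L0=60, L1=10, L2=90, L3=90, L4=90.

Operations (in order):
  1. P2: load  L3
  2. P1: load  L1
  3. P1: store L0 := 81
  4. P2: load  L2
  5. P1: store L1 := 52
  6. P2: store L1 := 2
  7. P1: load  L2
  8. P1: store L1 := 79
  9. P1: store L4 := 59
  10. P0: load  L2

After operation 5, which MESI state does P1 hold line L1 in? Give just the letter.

state = M

1. P2: load  L3  bus=[BusRd]  L3: P0=I P1=I P2=E  mem[L3]=90
2. P1: load  L1  bus=[BusRd]  L1: P0=I P1=E P2=I  mem[L1]=10
3. P1: store L0 := 81  bus=[BusRdX]  L0: P0=I P1=M P2=I  mem[L0]=60
4. P2: load  L2  bus=[BusRd]  L2: P0=I P1=I P2=E  mem[L2]=90
5. P1: store L1 := 52  bus=[-]  L1: P0=I P1=M P2=I  mem[L1]=10
6. P2: store L1 := 2  bus=[BusRdX,Flush]  L1: P0=I P1=I P2=M  mem[L1]=52
7. P1: load  L2  bus=[BusRd]  L2: P0=I P1=S P2=S  mem[L2]=90
8. P1: store L1 := 79  bus=[BusRdX,Flush]  L1: P0=I P1=M P2=I  mem[L1]=2
9. P1: store L4 := 59  bus=[BusRdX]  L4: P0=I P1=M P2=I  mem[L4]=90
10. P0: load  L2  bus=[BusRd]  L2: P0=S P1=S P2=S  mem[L2]=90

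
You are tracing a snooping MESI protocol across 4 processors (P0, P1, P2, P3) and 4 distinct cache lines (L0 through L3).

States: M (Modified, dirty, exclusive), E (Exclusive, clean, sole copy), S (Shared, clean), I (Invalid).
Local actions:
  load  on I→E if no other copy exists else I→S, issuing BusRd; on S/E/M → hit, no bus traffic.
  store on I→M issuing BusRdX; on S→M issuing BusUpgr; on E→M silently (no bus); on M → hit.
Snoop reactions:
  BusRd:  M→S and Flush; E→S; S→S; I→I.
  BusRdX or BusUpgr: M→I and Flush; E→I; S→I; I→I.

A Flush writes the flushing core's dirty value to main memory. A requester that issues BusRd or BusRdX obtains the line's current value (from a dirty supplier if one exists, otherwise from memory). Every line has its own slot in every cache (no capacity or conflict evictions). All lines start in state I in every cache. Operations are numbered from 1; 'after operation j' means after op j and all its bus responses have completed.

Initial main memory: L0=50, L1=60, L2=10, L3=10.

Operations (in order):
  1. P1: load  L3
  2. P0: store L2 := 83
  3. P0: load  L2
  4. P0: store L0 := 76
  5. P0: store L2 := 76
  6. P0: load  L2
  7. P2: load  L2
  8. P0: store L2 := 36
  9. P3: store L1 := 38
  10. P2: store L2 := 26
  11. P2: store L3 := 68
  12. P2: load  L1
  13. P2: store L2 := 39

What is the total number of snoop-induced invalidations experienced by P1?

invalidations = 1

  op1 P1: load  L3 → I/E/I/I on L3; bus BusRd; mem=10
  op2 P0: store L2 := 83 → M/I/I/I on L2; bus BusRdX; mem=10
  op3 P0: load  L2 → M/I/I/I on L2; bus (none); mem=10
  op4 P0: store L0 := 76 → M/I/I/I on L0; bus BusRdX; mem=50
  op5 P0: store L2 := 76 → M/I/I/I on L2; bus (none); mem=10
  op6 P0: load  L2 → M/I/I/I on L2; bus (none); mem=10
  op7 P2: load  L2 → S/I/S/I on L2; bus BusRd Flush; mem=76
  op8 P0: store L2 := 36 → M/I/I/I on L2; bus BusUpgr; mem=76
  op9 P3: store L1 := 38 → I/I/I/M on L1; bus BusRdX; mem=60
  op10 P2: store L2 := 26 → I/I/M/I on L2; bus BusRdX Flush; mem=36
  op11 P2: store L3 := 68 → I/I/M/I on L3; bus BusRdX; mem=10
  op12 P2: load  L1 → I/I/S/S on L1; bus BusRd Flush; mem=38
  op13 P2: store L2 := 39 → I/I/M/I on L2; bus (none); mem=36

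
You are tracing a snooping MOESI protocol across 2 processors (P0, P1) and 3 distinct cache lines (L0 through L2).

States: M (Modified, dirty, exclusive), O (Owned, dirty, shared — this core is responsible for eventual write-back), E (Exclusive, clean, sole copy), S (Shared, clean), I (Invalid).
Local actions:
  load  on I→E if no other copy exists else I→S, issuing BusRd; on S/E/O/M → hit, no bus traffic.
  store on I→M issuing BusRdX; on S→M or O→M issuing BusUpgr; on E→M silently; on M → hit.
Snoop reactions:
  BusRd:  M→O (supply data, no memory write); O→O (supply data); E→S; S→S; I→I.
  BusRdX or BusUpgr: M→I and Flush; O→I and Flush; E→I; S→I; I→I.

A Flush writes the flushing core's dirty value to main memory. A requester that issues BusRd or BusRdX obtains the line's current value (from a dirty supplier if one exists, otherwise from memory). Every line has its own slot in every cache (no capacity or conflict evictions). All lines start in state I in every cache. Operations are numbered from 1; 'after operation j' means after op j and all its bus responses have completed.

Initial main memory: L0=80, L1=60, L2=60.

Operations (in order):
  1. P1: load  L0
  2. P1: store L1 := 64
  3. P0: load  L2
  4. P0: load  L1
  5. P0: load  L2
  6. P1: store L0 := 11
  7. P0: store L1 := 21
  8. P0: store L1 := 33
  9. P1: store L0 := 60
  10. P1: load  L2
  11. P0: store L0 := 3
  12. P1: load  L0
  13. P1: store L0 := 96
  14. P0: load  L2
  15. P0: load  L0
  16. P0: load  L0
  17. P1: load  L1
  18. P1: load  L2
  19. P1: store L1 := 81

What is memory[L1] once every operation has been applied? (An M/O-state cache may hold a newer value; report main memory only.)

memory[L1] = 33

1. P1: load  L0  bus=[BusRd]  L0: P0=I P1=E  mem[L0]=80
2. P1: store L1 := 64  bus=[BusRdX]  L1: P0=I P1=M  mem[L1]=60
3. P0: load  L2  bus=[BusRd]  L2: P0=E P1=I  mem[L2]=60
4. P0: load  L1  bus=[BusRd]  L1: P0=S P1=O  mem[L1]=60
5. P0: load  L2  bus=[-]  L2: P0=E P1=I  mem[L2]=60
6. P1: store L0 := 11  bus=[-]  L0: P0=I P1=M  mem[L0]=80
7. P0: store L1 := 21  bus=[BusUpgr,Flush]  L1: P0=M P1=I  mem[L1]=64
8. P0: store L1 := 33  bus=[-]  L1: P0=M P1=I  mem[L1]=64
9. P1: store L0 := 60  bus=[-]  L0: P0=I P1=M  mem[L0]=80
10. P1: load  L2  bus=[BusRd]  L2: P0=S P1=S  mem[L2]=60
11. P0: store L0 := 3  bus=[BusRdX,Flush]  L0: P0=M P1=I  mem[L0]=60
12. P1: load  L0  bus=[BusRd]  L0: P0=O P1=S  mem[L0]=60
13. P1: store L0 := 96  bus=[BusUpgr,Flush]  L0: P0=I P1=M  mem[L0]=3
14. P0: load  L2  bus=[-]  L2: P0=S P1=S  mem[L2]=60
15. P0: load  L0  bus=[BusRd]  L0: P0=S P1=O  mem[L0]=3
16. P0: load  L0  bus=[-]  L0: P0=S P1=O  mem[L0]=3
17. P1: load  L1  bus=[BusRd]  L1: P0=O P1=S  mem[L1]=64
18. P1: load  L2  bus=[-]  L2: P0=S P1=S  mem[L2]=60
19. P1: store L1 := 81  bus=[BusUpgr,Flush]  L1: P0=I P1=M  mem[L1]=33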